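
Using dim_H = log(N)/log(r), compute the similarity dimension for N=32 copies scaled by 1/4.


For a self-similar set with N copies scaled by 1/r:
dim_H = log(N)/log(r) = log(32)/log(4)
= 3.465736/1.386294
= 2.5


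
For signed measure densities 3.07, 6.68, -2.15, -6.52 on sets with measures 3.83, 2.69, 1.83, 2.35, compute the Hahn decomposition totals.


Step 1: Compute signed measure on each set:
  Set 1: 3.07 * 3.83 = 11.7581
  Set 2: 6.68 * 2.69 = 17.9692
  Set 3: -2.15 * 1.83 = -3.9345
  Set 4: -6.52 * 2.35 = -15.322
Step 2: Total signed measure = (11.7581) + (17.9692) + (-3.9345) + (-15.322)
     = 10.4708
Step 3: Positive part mu+(X) = sum of positive contributions = 29.7273
Step 4: Negative part mu-(X) = |sum of negative contributions| = 19.2565


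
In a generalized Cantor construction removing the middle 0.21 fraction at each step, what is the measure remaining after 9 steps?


Step 1: At each step, fraction remaining = 1 - 0.21 = 0.79
Step 2: After 9 steps, measure = (0.79)^9
Result = 0.119852


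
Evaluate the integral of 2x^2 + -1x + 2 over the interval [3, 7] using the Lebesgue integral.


The Lebesgue integral of a Riemann-integrable function agrees with the Riemann integral.
Antiderivative F(x) = (2/3)x^3 + (-1/2)x^2 + 2x
F(7) = (2/3)*7^3 + (-1/2)*7^2 + 2*7
     = (2/3)*343 + (-1/2)*49 + 2*7
     = 228.666667 + -24.5 + 14
     = 218.166667
F(3) = 19.5
Integral = F(7) - F(3) = 218.166667 - 19.5 = 198.666667


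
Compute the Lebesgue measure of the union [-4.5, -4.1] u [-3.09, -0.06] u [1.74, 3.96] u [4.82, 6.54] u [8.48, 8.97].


For pairwise disjoint intervals, m(union) = sum of lengths.
= (-4.1 - -4.5) + (-0.06 - -3.09) + (3.96 - 1.74) + (6.54 - 4.82) + (8.97 - 8.48)
= 0.4 + 3.03 + 2.22 + 1.72 + 0.49
= 7.86


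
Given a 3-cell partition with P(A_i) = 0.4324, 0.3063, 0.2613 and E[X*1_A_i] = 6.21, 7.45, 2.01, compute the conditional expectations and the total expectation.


For each cell A_i: E[X|A_i] = E[X*1_A_i] / P(A_i)
Step 1: E[X|A_1] = 6.21 / 0.4324 = 14.361702
Step 2: E[X|A_2] = 7.45 / 0.3063 = 24.32256
Step 3: E[X|A_3] = 2.01 / 0.2613 = 7.692308
Verification: E[X] = sum E[X*1_A_i] = 6.21 + 7.45 + 2.01 = 15.67


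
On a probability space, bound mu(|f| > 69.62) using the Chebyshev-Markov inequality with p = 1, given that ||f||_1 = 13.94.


Chebyshev/Markov inequality: mu(|f| > eps) <= (||f||_p / eps)^p
Step 1: ||f||_1 / eps = 13.94 / 69.62 = 0.20023
Step 2: Raise to power p = 1:
  (0.20023)^1 = 0.20023
Step 3: Therefore mu(|f| > 69.62) <= 0.20023


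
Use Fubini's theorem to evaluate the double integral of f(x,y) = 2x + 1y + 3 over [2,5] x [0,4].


By Fubini, integrate in x first, then y.
Step 1: Fix y, integrate over x in [2,5]:
  integral(2x + 1y + 3, x=2..5)
  = 2*(5^2 - 2^2)/2 + (1y + 3)*(5 - 2)
  = 21 + (1y + 3)*3
  = 21 + 3y + 9
  = 30 + 3y
Step 2: Integrate over y in [0,4]:
  integral(30 + 3y, y=0..4)
  = 30*4 + 3*(4^2 - 0^2)/2
  = 120 + 24
  = 144


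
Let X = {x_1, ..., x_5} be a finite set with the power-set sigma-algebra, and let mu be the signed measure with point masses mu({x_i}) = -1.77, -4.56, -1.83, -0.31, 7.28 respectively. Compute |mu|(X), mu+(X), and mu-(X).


Step 1: Every measurable set is a union of atoms (the cells / points), so a Hahn decomposition is
  obtained by grouping atoms by sign: P = union of atoms with mu > 0, N = union of the remaining atoms.
  Atoms in P (indices): 5;  atoms in N (indices): 1, 2, 3, 4
  Positive values: 7.28
  Negative values: -1.77, -4.56, -1.83, -0.31
Step 2: mu+(X) = mu(P) = sum of positive atom values = 7.28
Step 3: mu-(X) = -mu(N) = sum of |negative atom values| = 8.47
Step 4: |mu|(X) = mu+(X) + mu-(X) = 7.28 + 8.47 = 15.75


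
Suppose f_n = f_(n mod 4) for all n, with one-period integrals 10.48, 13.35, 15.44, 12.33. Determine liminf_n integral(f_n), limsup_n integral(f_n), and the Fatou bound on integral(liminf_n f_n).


The sequence (integral(f_n)) is periodic with period 4, repeating the values 10.48, 13.35, 15.44, 12.33 indefinitely.
Step 1: For a periodic sequence, every tail (a_m, a_(m+1), ...) contains all 4 period values infinitely often.
Step 2: Hence inf of every tail = min of the period values = min(10.48, 13.35, 15.44, 12.33) = 10.48.
        liminf_n integral(f_n) = sup over m of (inf of tail from m) = 10.48.
Step 3: Similarly sup of every tail = max of the period values = 15.44.
        limsup_n integral(f_n) = 15.44.
Step 4: Fatou's lemma: integral(liminf_n f_n) <= liminf_n integral(f_n) = 10.48.
        So the integral of the pointwise liminf is at most 10.48.


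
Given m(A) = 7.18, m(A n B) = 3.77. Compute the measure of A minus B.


m(A \ B) = m(A) - m(A n B)
= 7.18 - 3.77
= 3.41


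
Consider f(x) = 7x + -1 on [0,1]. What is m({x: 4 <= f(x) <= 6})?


f^(-1)([4, 6]) = {x : 4 <= 7x + -1 <= 6}
Solving: (4 - -1)/7 <= x <= (6 - -1)/7
= [0.714286, 1]
Intersecting with [0,1]: [0.714286, 1]
Measure = 1 - 0.714286 = 0.285714


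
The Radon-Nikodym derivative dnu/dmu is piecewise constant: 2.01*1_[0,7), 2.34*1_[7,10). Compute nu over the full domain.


Integrate each piece of the Radon-Nikodym derivative:
Step 1: integral_0^7 2.01 dx = 2.01*(7-0) = 2.01*7 = 14.07
Step 2: integral_7^10 2.34 dx = 2.34*(10-7) = 2.34*3 = 7.02
Total: 14.07 + 7.02 = 21.09


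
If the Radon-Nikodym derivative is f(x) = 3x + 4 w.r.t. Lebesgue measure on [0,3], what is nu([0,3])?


nu(A) = integral_A (dnu/dmu) dmu = integral_0^3 (3x + 4) dx
Step 1: Antiderivative F(x) = (3/2)x^2 + 4x
Step 2: F(3) = (3/2)*3^2 + 4*3 = 13.5 + 12 = 25.5
Step 3: F(0) = (3/2)*0^2 + 4*0 = 0.0 + 0 = 0.0
Step 4: nu([0,3]) = F(3) - F(0) = 25.5 - 0.0 = 25.5


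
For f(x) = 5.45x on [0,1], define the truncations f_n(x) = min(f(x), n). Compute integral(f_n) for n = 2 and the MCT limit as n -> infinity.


f(x) = 5.45x on [0,1]; f_n(x) = min(5.45x, n). At n = 2:
Step 1: f(x) reaches 2 at x = 2/5.45 = 0.366972
Step 2: integral(f_2) = integral(5.45x, 0, 0.366972) + integral(2, 0.366972, 1)
       = 5.45*0.366972^2/2 + 2*(1 - 0.366972)
       = 0.366972 + 1.266055
       = 1.633028
Step 3: As n -> infinity, f_n increases to f, so by MCT integral(f_n) -> integral(f) = 5.45/2 = 2.725.
Convergence: integral(f_2) = 1.633028 -> 2.725 as n -> infinity


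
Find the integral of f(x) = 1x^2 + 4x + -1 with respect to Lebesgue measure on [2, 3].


The Lebesgue integral of a Riemann-integrable function agrees with the Riemann integral.
Antiderivative F(x) = (1/3)x^3 + (4/2)x^2 + -1x
F(3) = (1/3)*3^3 + (4/2)*3^2 + -1*3
     = (1/3)*27 + (4/2)*9 + -1*3
     = 9 + 18 + -3
     = 24
F(2) = 8.666667
Integral = F(3) - F(2) = 24 - 8.666667 = 15.333333


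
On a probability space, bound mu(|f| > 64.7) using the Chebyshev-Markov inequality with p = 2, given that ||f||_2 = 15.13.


Chebyshev/Markov inequality: mu(|f| > eps) <= (||f||_p / eps)^p
Step 1: ||f||_2 / eps = 15.13 / 64.7 = 0.233849
Step 2: Raise to power p = 2:
  (0.233849)^2 = 0.054685
Step 3: Therefore mu(|f| > 64.7) <= 0.054685


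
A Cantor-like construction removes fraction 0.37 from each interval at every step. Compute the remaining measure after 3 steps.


Step 1: At each step, fraction remaining = 1 - 0.37 = 0.63
Step 2: After 3 steps, measure = (0.63)^3
Step 3: Computing the power step by step:
  After step 1: 0.63
  After step 2: 0.3969
  After step 3: 0.250047
Result = 0.250047


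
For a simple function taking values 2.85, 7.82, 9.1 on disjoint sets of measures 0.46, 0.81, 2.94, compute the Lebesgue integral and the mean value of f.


Step 1: Integral = sum(value_i * measure_i)
= 2.85*0.46 + 7.82*0.81 + 9.1*2.94
= 1.311 + 6.3342 + 26.754
= 34.3992
Step 2: Total measure of domain = 0.46 + 0.81 + 2.94 = 4.21
Step 3: Average value = 34.3992 / 4.21 = 8.170831


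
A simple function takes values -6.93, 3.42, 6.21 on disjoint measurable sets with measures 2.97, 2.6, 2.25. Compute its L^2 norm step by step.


Step 1: Compute |f_i|^2 for each value:
  |-6.93|^2 = 48.0249
  |3.42|^2 = 11.6964
  |6.21|^2 = 38.5641
Step 2: Multiply by measures and sum:
  48.0249 * 2.97 = 142.633953
  11.6964 * 2.6 = 30.41064
  38.5641 * 2.25 = 86.769225
Sum = 142.633953 + 30.41064 + 86.769225 = 259.813818
Step 3: Take the p-th root:
||f||_2 = (259.813818)^(1/2) = 16.118741


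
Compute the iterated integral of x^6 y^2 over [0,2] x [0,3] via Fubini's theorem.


By Fubini's theorem, the double integral factors as a product of single integrals:
Step 1: integral_0^2 x^6 dx = [x^7/7] from 0 to 2
     = 2^7/7 = 18.285714
Step 2: integral_0^3 y^2 dy = [y^3/3] from 0 to 3
     = 3^3/3 = 9
Step 3: Double integral = 18.285714 * 9 = 164.571429


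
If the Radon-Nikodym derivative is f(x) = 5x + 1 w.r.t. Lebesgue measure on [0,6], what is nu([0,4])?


nu(A) = integral_A (dnu/dmu) dmu = integral_0^4 (5x + 1) dx
Step 1: Antiderivative F(x) = (5/2)x^2 + 1x
Step 2: F(4) = (5/2)*4^2 + 1*4 = 40 + 4 = 44
Step 3: F(0) = (5/2)*0^2 + 1*0 = 0.0 + 0 = 0.0
Step 4: nu([0,4]) = F(4) - F(0) = 44 - 0.0 = 44


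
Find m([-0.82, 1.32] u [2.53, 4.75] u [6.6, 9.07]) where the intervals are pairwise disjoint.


For pairwise disjoint intervals, m(union) = sum of lengths.
= (1.32 - -0.82) + (4.75 - 2.53) + (9.07 - 6.6)
= 2.14 + 2.22 + 2.47
= 6.83


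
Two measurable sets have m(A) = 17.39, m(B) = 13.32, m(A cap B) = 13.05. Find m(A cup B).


By inclusion-exclusion: m(A u B) = m(A) + m(B) - m(A n B)
= 17.39 + 13.32 - 13.05
= 17.66


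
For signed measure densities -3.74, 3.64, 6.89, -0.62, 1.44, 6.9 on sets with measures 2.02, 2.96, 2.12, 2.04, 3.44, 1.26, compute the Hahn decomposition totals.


Step 1: Compute signed measure on each set:
  Set 1: -3.74 * 2.02 = -7.5548
  Set 2: 3.64 * 2.96 = 10.7744
  Set 3: 6.89 * 2.12 = 14.6068
  Set 4: -0.62 * 2.04 = -1.2648
  Set 5: 1.44 * 3.44 = 4.9536
  Set 6: 6.9 * 1.26 = 8.694
Step 2: Total signed measure = (-7.5548) + (10.7744) + (14.6068) + (-1.2648) + (4.9536) + (8.694)
     = 30.2092
Step 3: Positive part mu+(X) = sum of positive contributions = 39.0288
Step 4: Negative part mu-(X) = |sum of negative contributions| = 8.8196


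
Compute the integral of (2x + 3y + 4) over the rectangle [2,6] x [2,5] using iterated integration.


By Fubini, integrate in x first, then y.
Step 1: Fix y, integrate over x in [2,6]:
  integral(2x + 3y + 4, x=2..6)
  = 2*(6^2 - 2^2)/2 + (3y + 4)*(6 - 2)
  = 32 + (3y + 4)*4
  = 32 + 12y + 16
  = 48 + 12y
Step 2: Integrate over y in [2,5]:
  integral(48 + 12y, y=2..5)
  = 48*3 + 12*(5^2 - 2^2)/2
  = 144 + 126
  = 270


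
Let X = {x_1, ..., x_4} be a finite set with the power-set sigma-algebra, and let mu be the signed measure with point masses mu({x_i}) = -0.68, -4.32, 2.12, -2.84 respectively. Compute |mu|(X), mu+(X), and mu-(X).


Step 1: Every measurable set is a union of atoms (the cells / points), so a Hahn decomposition is
  obtained by grouping atoms by sign: P = union of atoms with mu > 0, N = union of the remaining atoms.
  Atoms in P (indices): 3;  atoms in N (indices): 1, 2, 4
  Positive values: 2.12
  Negative values: -0.68, -4.32, -2.84
Step 2: mu+(X) = mu(P) = sum of positive atom values = 2.12
Step 3: mu-(X) = -mu(N) = sum of |negative atom values| = 7.84
Step 4: |mu|(X) = mu+(X) + mu-(X) = 2.12 + 7.84 = 9.96


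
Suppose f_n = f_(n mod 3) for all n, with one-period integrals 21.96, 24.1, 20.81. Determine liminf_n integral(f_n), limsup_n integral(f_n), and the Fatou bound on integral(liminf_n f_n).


The sequence (integral(f_n)) is periodic with period 3, repeating the values 21.96, 24.1, 20.81 indefinitely.
Step 1: For a periodic sequence, every tail (a_m, a_(m+1), ...) contains all 3 period values infinitely often.
Step 2: Hence inf of every tail = min of the period values = min(21.96, 24.1, 20.81) = 20.81.
        liminf_n integral(f_n) = sup over m of (inf of tail from m) = 20.81.
Step 3: Similarly sup of every tail = max of the period values = 24.1.
        limsup_n integral(f_n) = 24.1.
Step 4: Fatou's lemma: integral(liminf_n f_n) <= liminf_n integral(f_n) = 20.81.
        So the integral of the pointwise liminf is at most 20.81.


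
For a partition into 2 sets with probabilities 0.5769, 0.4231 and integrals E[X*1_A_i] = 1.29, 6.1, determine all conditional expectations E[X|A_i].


For each cell A_i: E[X|A_i] = E[X*1_A_i] / P(A_i)
Step 1: E[X|A_1] = 1.29 / 0.5769 = 2.236089
Step 2: E[X|A_2] = 6.1 / 0.4231 = 14.417395
Verification: E[X] = sum E[X*1_A_i] = 1.29 + 6.1 = 7.39


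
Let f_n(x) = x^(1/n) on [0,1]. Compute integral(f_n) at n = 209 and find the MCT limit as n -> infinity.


At n = 209: f_209(x) = x^(1/209).
Step 1: integral(x^(1/209), 0, 1) = [x^(1/209+1) / (1/209+1)] from 0 to 1
     = 1 / (1/209 + 1) = 1 / ((209+1)/209) = 209/(209+1)
     = 209/210 = 0.995238
Step 2: As n -> infinity, f_n(x) = x^(1/n) -> 1 for x in (0,1], and f_n is increasing in n.
By MCT, lim_n integral(f_n) = integral(lim_n f_n) = integral(1, 0, 1) = 1.
Step 3: Verify convergence: 209/210 = 0.995238 -> 1


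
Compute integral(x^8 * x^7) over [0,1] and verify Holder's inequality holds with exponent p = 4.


Step 1: Exact integral of f*g = integral(x^15, 0, 1) = 1/16
     = 0.0625
Step 2: Holder bound with p=4, q=1.333333:
  ||f||_p = (integral x^32 dx)^(1/4) = (1/33)^(1/4) = 0.417226
  ||g||_q = (integral x^9.333333 dx)^(1/1.333333) = (1/10.333333)^(1/1.333333) = 0.173508
Step 3: Holder bound = ||f||_p * ||g||_q = 0.417226 * 0.173508 = 0.072392
Verification: 0.0625 <= 0.072392 (Holder holds)


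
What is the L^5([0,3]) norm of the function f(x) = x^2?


Step 1: ||f||_5 = (integral_0^3 |x^2|^5 dx)^(1/5)
     = (integral_0^3 x^10 dx)^(1/5)
Step 2: integral_0^3 x^10 dx = [x^11/(11)] from 0 to 3 = 3^11/11
     = 177147/11 = 16104.272727
Step 3: ||f||_5 = (16104.272727)^(1/5) = 6.940459


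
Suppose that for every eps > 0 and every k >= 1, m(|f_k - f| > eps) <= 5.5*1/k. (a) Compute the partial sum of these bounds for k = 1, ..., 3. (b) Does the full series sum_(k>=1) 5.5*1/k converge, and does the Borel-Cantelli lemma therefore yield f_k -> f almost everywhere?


Step 1: List the terms 5.5*1/k for k = 1 to 3:
  k=1: 5.5
  k=2: 2.75
  k=3: 1.833333
Step 2: Partial sum = 5.5 + 2.75 + 1.833333
     = 10.083333
Step 3: The full series sum_(k>=1) 5.5*1/k diverges (harmonic series, p = 1; a nonzero constant multiple of a divergent series diverges).
Step 4: The (first) Borel-Cantelli lemma requires a summable sequence of measures, so it does not apply here;
        from this bound alone no conclusion about a.e. convergence can be drawn (convergence in measure still
        gives an a.e.-convergent subsequence, but not a.e. convergence of the whole sequence).
Conclusion: series diverges; Borel-Cantelli is inconclusive about a.e. convergence of f_k.


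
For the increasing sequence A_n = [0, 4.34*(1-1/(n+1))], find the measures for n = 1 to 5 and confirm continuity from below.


By continuity of measure from below: if A_n increases to A, then m(A_n) -> m(A).
Here A = [0, 4.34], so m(A) = 4.34
Step 1: a_1 = 4.34*(1 - 1/2) = 2.17, m(A_1) = 2.17
Step 2: a_2 = 4.34*(1 - 1/3) = 2.8933, m(A_2) = 2.8933
Step 3: a_3 = 4.34*(1 - 1/4) = 3.255, m(A_3) = 3.255
Step 4: a_4 = 4.34*(1 - 1/5) = 3.472, m(A_4) = 3.472
Step 5: a_5 = 4.34*(1 - 1/6) = 3.6167, m(A_5) = 3.6167
Limit: m(A_n) -> m([0,4.34]) = 4.34


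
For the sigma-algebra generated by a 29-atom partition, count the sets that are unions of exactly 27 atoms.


Each element of F is a union of some subset of the 29 atoms.
Elements that are unions of exactly 27 atoms correspond to 27-element subsets of the 29 atoms.
Count = C(29, 27) = 29! / (27! * 2!) = 406.


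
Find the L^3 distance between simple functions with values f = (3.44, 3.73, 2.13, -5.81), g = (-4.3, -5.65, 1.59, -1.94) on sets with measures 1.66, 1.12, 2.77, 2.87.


Step 1: Compute differences f_i - g_i:
  3.44 - -4.3 = 7.74
  3.73 - -5.65 = 9.38
  2.13 - 1.59 = 0.54
  -5.81 - -1.94 = -3.87
Step 2: Compute |diff|^3 * measure for each set:
  |7.74|^3 * 1.66 = 463.684824 * 1.66 = 769.716808
  |9.38|^3 * 1.12 = 825.293672 * 1.12 = 924.328913
  |0.54|^3 * 2.77 = 0.157464 * 2.77 = 0.436175
  |-3.87|^3 * 2.87 = 57.960603 * 2.87 = 166.346931
Step 3: Sum = 1860.828826
Step 4: ||f-g||_3 = (1860.828826)^(1/3) = 12.299916


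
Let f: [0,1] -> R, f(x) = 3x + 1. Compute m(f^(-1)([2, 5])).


f^(-1)([2, 5]) = {x : 2 <= 3x + 1 <= 5}
Solving: (2 - 1)/3 <= x <= (5 - 1)/3
= [0.333333, 1.333333]
Intersecting with [0,1]: [0.333333, 1]
Measure = 1 - 0.333333 = 0.666667


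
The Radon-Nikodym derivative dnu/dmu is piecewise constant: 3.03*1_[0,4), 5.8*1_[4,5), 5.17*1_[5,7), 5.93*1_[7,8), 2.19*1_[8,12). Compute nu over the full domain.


Integrate each piece of the Radon-Nikodym derivative:
Step 1: integral_0^4 3.03 dx = 3.03*(4-0) = 3.03*4 = 12.12
Step 2: integral_4^5 5.8 dx = 5.8*(5-4) = 5.8*1 = 5.8
Step 3: integral_5^7 5.17 dx = 5.17*(7-5) = 5.17*2 = 10.34
Step 4: integral_7^8 5.93 dx = 5.93*(8-7) = 5.93*1 = 5.93
Step 5: integral_8^12 2.19 dx = 2.19*(12-8) = 2.19*4 = 8.76
Total: 12.12 + 5.8 + 10.34 + 5.93 + 8.76 = 42.95


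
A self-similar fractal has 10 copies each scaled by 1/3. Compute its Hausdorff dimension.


For a self-similar set with N copies scaled by 1/r:
dim_H = log(N)/log(r) = log(10)/log(3)
= 2.302585/1.098612
= 2.095903


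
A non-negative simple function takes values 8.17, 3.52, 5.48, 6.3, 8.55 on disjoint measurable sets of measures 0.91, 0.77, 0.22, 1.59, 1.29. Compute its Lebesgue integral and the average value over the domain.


Step 1: Integral = sum(value_i * measure_i)
= 8.17*0.91 + 3.52*0.77 + 5.48*0.22 + 6.3*1.59 + 8.55*1.29
= 7.4347 + 2.7104 + 1.2056 + 10.017 + 11.0295
= 32.3972
Step 2: Total measure of domain = 0.91 + 0.77 + 0.22 + 1.59 + 1.29 = 4.78
Step 3: Average value = 32.3972 / 4.78 = 6.777657


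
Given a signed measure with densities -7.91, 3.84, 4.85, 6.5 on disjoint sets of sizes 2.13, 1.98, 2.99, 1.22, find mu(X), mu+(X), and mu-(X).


Step 1: Compute signed measure on each set:
  Set 1: -7.91 * 2.13 = -16.8483
  Set 2: 3.84 * 1.98 = 7.6032
  Set 3: 4.85 * 2.99 = 14.5015
  Set 4: 6.5 * 1.22 = 7.93
Step 2: Total signed measure = (-16.8483) + (7.6032) + (14.5015) + (7.93)
     = 13.1864
Step 3: Positive part mu+(X) = sum of positive contributions = 30.0347
Step 4: Negative part mu-(X) = |sum of negative contributions| = 16.8483


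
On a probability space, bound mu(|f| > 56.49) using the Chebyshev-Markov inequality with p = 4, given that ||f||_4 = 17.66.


Chebyshev/Markov inequality: mu(|f| > eps) <= (||f||_p / eps)^p
Step 1: ||f||_4 / eps = 17.66 / 56.49 = 0.312622
Step 2: Raise to power p = 4:
  (0.312622)^4 = 0.009552
Step 3: Therefore mu(|f| > 56.49) <= 0.009552


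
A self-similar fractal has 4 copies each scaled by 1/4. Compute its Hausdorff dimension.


For a self-similar set with N copies scaled by 1/r:
dim_H = log(N)/log(r) = log(4)/log(4)
= 1.386294/1.386294
= 1


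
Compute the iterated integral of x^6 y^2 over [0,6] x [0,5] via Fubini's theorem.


By Fubini's theorem, the double integral factors as a product of single integrals:
Step 1: integral_0^6 x^6 dx = [x^7/7] from 0 to 6
     = 6^7/7 = 39990.857143
Step 2: integral_0^5 y^2 dy = [y^3/3] from 0 to 5
     = 5^3/3 = 41.666667
Step 3: Double integral = 39990.857143 * 41.666667 = 1.666286e+06


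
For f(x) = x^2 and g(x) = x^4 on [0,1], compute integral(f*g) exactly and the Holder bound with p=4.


Step 1: Exact integral of f*g = integral(x^6, 0, 1) = 1/7
     = 0.142857
Step 2: Holder bound with p=4, q=1.333333:
  ||f||_p = (integral x^8 dx)^(1/4) = (1/9)^(1/4) = 0.57735
  ||g||_q = (integral x^5.333333 dx)^(1/1.333333) = (1/6.333333)^(1/1.333333) = 0.250482
Step 3: Holder bound = ||f||_p * ||g||_q = 0.57735 * 0.250482 = 0.144616
Verification: 0.142857 <= 0.144616 (Holder holds)


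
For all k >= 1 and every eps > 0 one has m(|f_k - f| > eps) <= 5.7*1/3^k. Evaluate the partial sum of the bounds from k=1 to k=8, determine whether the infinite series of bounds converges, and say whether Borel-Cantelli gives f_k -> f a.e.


Step 1: List the terms 5.7*1/3^k for k = 1 to 8:
  k=1: 1.9
  k=2: 0.633333
  k=3: 0.211111
  k=4: 0.07037
  k=5: 0.023457
  k=6: 0.007819
  k=7: 0.002606
  k=8: 8.687700e-04
Step 2: Partial sum = 1.9 + 0.633333 + 0.211111 + 0.07037 + 0.023457 + 0.007819 + 0.002606 + 8.687700e-04
     = 2.849566
Step 3: The full series sum_(k>=1) 5.7*1/3^k converges (geometric series with ratio 1/3 < 1; a constant multiple of a convergent series converges).
Step 4: Fix eps > 0. Since sum_k m(|f_k - f| > eps) < infinity, the Borel-Cantelli lemma gives
        m(limsup_k {|f_k - f| > eps}) = 0, i.e. for a.e. x, |f_k(x) - f(x)| <= eps for all large k.
        Applying this with eps = 1/j for j = 1, 2, ... and intersecting the countably many full-measure sets,
        for a.e. x we get limsup_k |f_k(x) - f(x)| <= 1/j for every j, hence f_k -> f almost everywhere.
Conclusion: series converges; Borel-Cantelli yields f_k -> f a.e.


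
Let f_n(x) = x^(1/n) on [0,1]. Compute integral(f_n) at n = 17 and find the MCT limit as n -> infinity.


At n = 17: f_17(x) = x^(1/17).
Step 1: integral(x^(1/17), 0, 1) = [x^(1/17+1) / (1/17+1)] from 0 to 1
     = 1 / (1/17 + 1) = 1 / ((17+1)/17) = 17/(17+1)
     = 17/18 = 0.944444
Step 2: As n -> infinity, f_n(x) = x^(1/n) -> 1 for x in (0,1], and f_n is increasing in n.
By MCT, lim_n integral(f_n) = integral(lim_n f_n) = integral(1, 0, 1) = 1.
Step 3: Verify convergence: 17/18 = 0.944444 -> 1


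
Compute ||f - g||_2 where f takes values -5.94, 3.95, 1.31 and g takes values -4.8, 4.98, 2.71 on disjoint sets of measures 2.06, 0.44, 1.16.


Step 1: Compute differences f_i - g_i:
  -5.94 - -4.8 = -1.14
  3.95 - 4.98 = -1.03
  1.31 - 2.71 = -1.4
Step 2: Compute |diff|^2 * measure for each set:
  |-1.14|^2 * 2.06 = 1.2996 * 2.06 = 2.677176
  |-1.03|^2 * 0.44 = 1.0609 * 0.44 = 0.466796
  |-1.4|^2 * 1.16 = 1.96 * 1.16 = 2.2736
Step 3: Sum = 5.417572
Step 4: ||f-g||_2 = (5.417572)^(1/2) = 2.327568


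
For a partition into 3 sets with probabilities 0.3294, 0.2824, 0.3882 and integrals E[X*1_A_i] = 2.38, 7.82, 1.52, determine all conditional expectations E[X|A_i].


For each cell A_i: E[X|A_i] = E[X*1_A_i] / P(A_i)
Step 1: E[X|A_1] = 2.38 / 0.3294 = 7.225258
Step 2: E[X|A_2] = 7.82 / 0.2824 = 27.691218
Step 3: E[X|A_3] = 1.52 / 0.3882 = 3.915507
Verification: E[X] = sum E[X*1_A_i] = 2.38 + 7.82 + 1.52 = 11.72


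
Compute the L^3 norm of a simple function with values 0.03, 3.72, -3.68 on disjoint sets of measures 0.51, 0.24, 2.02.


Step 1: Compute |f_i|^3 for each value:
  |0.03|^3 = 2.700000e-05
  |3.72|^3 = 51.478848
  |-3.68|^3 = 49.836032
Step 2: Multiply by measures and sum:
  2.700000e-05 * 0.51 = 1.377000e-05
  51.478848 * 0.24 = 12.354924
  49.836032 * 2.02 = 100.668785
Sum = 1.377000e-05 + 12.354924 + 100.668785 = 113.023722
Step 3: Take the p-th root:
||f||_3 = (113.023722)^(1/3) = 4.834926


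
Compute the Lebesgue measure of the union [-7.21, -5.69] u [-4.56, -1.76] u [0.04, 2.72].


For pairwise disjoint intervals, m(union) = sum of lengths.
= (-5.69 - -7.21) + (-1.76 - -4.56) + (2.72 - 0.04)
= 1.52 + 2.8 + 2.68
= 7


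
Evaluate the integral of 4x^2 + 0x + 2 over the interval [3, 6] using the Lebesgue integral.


The Lebesgue integral of a Riemann-integrable function agrees with the Riemann integral.
Antiderivative F(x) = (4/3)x^3 + (0/2)x^2 + 2x
F(6) = (4/3)*6^3 + (0/2)*6^2 + 2*6
     = (4/3)*216 + (0/2)*36 + 2*6
     = 288 + 0.0 + 12
     = 300
F(3) = 42
Integral = F(6) - F(3) = 300 - 42 = 258


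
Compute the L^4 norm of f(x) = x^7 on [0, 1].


Step 1: ||f||_4 = (integral_0^1 |x^7|^4 dx)^(1/4)
     = (integral_0^1 x^28 dx)^(1/4)
Step 2: integral_0^1 x^28 dx = [x^29/(29)] from 0 to 1 = 1^29/29
     = 1/29 = 0.034483
Step 3: ||f||_4 = (0.034483)^(1/4) = 0.430924


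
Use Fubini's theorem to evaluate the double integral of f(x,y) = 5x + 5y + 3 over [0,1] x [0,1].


By Fubini, integrate in x first, then y.
Step 1: Fix y, integrate over x in [0,1]:
  integral(5x + 5y + 3, x=0..1)
  = 5*(1^2 - 0^2)/2 + (5y + 3)*(1 - 0)
  = 2.5 + (5y + 3)*1
  = 2.5 + 5y + 3
  = 5.5 + 5y
Step 2: Integrate over y in [0,1]:
  integral(5.5 + 5y, y=0..1)
  = 5.5*1 + 5*(1^2 - 0^2)/2
  = 5.5 + 2.5
  = 8


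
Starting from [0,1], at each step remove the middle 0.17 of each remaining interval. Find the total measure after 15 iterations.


Step 1: At each step, fraction remaining = 1 - 0.17 = 0.83
Step 2: After 15 steps, measure = (0.83)^15
Result = 0.061118


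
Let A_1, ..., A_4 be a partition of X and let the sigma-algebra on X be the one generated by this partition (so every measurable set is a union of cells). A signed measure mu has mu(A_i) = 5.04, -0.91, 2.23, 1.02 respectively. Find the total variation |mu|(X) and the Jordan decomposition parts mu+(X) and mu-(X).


Step 1: Every measurable set is a union of atoms (the cells / points), so a Hahn decomposition is
  obtained by grouping atoms by sign: P = union of atoms with mu > 0, N = union of the remaining atoms.
  Atoms in P (indices): 1, 3, 4;  atoms in N (indices): 2
  Positive values: 5.04, 2.23, 1.02
  Negative values: -0.91
Step 2: mu+(X) = mu(P) = sum of positive atom values = 8.29
Step 3: mu-(X) = -mu(N) = sum of |negative atom values| = 0.91
Step 4: |mu|(X) = mu+(X) + mu-(X) = 8.29 + 0.91 = 9.2


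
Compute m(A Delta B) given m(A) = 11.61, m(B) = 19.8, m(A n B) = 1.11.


m(A Delta B) = m(A) + m(B) - 2*m(A n B)
= 11.61 + 19.8 - 2*1.11
= 11.61 + 19.8 - 2.22
= 29.19


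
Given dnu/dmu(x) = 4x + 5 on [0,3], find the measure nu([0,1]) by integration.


nu(A) = integral_A (dnu/dmu) dmu = integral_0^1 (4x + 5) dx
Step 1: Antiderivative F(x) = (4/2)x^2 + 5x
Step 2: F(1) = (4/2)*1^2 + 5*1 = 2 + 5 = 7
Step 3: F(0) = (4/2)*0^2 + 5*0 = 0.0 + 0 = 0.0
Step 4: nu([0,1]) = F(1) - F(0) = 7 - 0.0 = 7


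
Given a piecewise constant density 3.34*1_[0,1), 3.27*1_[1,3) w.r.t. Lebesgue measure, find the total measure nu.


Integrate each piece of the Radon-Nikodym derivative:
Step 1: integral_0^1 3.34 dx = 3.34*(1-0) = 3.34*1 = 3.34
Step 2: integral_1^3 3.27 dx = 3.27*(3-1) = 3.27*2 = 6.54
Total: 3.34 + 6.54 = 9.88


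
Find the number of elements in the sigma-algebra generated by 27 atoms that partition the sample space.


Each element of the sigma-algebra is a union of some subset of the 27 atoms.
The number of such subsets is 2^27 = 134217728.


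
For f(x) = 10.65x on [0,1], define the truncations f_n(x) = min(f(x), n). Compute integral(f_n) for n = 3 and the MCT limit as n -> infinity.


f(x) = 10.65x on [0,1]; f_n(x) = min(10.65x, n). At n = 3:
Step 1: f(x) reaches 3 at x = 3/10.65 = 0.28169
Step 2: integral(f_3) = integral(10.65x, 0, 0.28169) + integral(3, 0.28169, 1)
       = 10.65*0.28169^2/2 + 3*(1 - 0.28169)
       = 0.422535 + 2.15493
       = 2.577465
Step 3: As n -> infinity, f_n increases to f, so by MCT integral(f_n) -> integral(f) = 10.65/2 = 5.325.
Convergence: integral(f_3) = 2.577465 -> 5.325 as n -> infinity


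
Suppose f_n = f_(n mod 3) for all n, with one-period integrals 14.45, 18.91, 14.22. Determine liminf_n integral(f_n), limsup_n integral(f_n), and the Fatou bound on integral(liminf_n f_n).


The sequence (integral(f_n)) is periodic with period 3, repeating the values 14.45, 18.91, 14.22 indefinitely.
Step 1: For a periodic sequence, every tail (a_m, a_(m+1), ...) contains all 3 period values infinitely often.
Step 2: Hence inf of every tail = min of the period values = min(14.45, 18.91, 14.22) = 14.22.
        liminf_n integral(f_n) = sup over m of (inf of tail from m) = 14.22.
Step 3: Similarly sup of every tail = max of the period values = 18.91.
        limsup_n integral(f_n) = 18.91.
Step 4: Fatou's lemma: integral(liminf_n f_n) <= liminf_n integral(f_n) = 14.22.
        So the integral of the pointwise liminf is at most 14.22.


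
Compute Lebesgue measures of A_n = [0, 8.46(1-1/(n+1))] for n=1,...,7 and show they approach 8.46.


By continuity of measure from below: if A_n increases to A, then m(A_n) -> m(A).
Here A = [0, 8.46], so m(A) = 8.46
Step 1: a_1 = 8.46*(1 - 1/2) = 4.23, m(A_1) = 4.23
Step 2: a_2 = 8.46*(1 - 1/3) = 5.64, m(A_2) = 5.64
Step 3: a_3 = 8.46*(1 - 1/4) = 6.345, m(A_3) = 6.345
Step 4: a_4 = 8.46*(1 - 1/5) = 6.768, m(A_4) = 6.768
Step 5: a_5 = 8.46*(1 - 1/6) = 7.05, m(A_5) = 7.05
Step 6: a_6 = 8.46*(1 - 1/7) = 7.2514, m(A_6) = 7.2514
Step 7: a_7 = 8.46*(1 - 1/8) = 7.4025, m(A_7) = 7.4025
Limit: m(A_n) -> m([0,8.46]) = 8.46


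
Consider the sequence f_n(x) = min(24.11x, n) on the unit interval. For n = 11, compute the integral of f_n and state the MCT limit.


f(x) = 24.11x on [0,1]; f_n(x) = min(24.11x, n). At n = 11:
Step 1: f(x) reaches 11 at x = 11/24.11 = 0.456242
Step 2: integral(f_11) = integral(24.11x, 0, 0.456242) + integral(11, 0.456242, 1)
       = 24.11*0.456242^2/2 + 11*(1 - 0.456242)
       = 2.509332 + 5.981336
       = 8.490668
Step 3: As n -> infinity, f_n increases to f, so by MCT integral(f_n) -> integral(f) = 24.11/2 = 12.055.
Convergence: integral(f_11) = 8.490668 -> 12.055 as n -> infinity


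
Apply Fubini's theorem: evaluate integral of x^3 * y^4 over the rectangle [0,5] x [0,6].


By Fubini's theorem, the double integral factors as a product of single integrals:
Step 1: integral_0^5 x^3 dx = [x^4/4] from 0 to 5
     = 5^4/4 = 156.25
Step 2: integral_0^6 y^4 dy = [y^5/5] from 0 to 6
     = 6^5/5 = 1555.2
Step 3: Double integral = 156.25 * 1555.2 = 243000


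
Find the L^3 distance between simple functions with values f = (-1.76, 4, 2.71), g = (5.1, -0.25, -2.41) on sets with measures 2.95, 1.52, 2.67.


Step 1: Compute differences f_i - g_i:
  -1.76 - 5.1 = -6.86
  4 - -0.25 = 4.25
  2.71 - -2.41 = 5.12
Step 2: Compute |diff|^3 * measure for each set:
  |-6.86|^3 * 2.95 = 322.828856 * 2.95 = 952.345125
  |4.25|^3 * 1.52 = 76.765625 * 1.52 = 116.68375
  |5.12|^3 * 2.67 = 134.217728 * 2.67 = 358.361334
Step 3: Sum = 1427.390209
Step 4: ||f-g||_3 = (1427.390209)^(1/3) = 11.259374


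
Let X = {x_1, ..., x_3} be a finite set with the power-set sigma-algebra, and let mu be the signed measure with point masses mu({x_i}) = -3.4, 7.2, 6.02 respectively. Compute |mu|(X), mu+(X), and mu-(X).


Step 1: Every measurable set is a union of atoms (the cells / points), so a Hahn decomposition is
  obtained by grouping atoms by sign: P = union of atoms with mu > 0, N = union of the remaining atoms.
  Atoms in P (indices): 2, 3;  atoms in N (indices): 1
  Positive values: 7.2, 6.02
  Negative values: -3.4
Step 2: mu+(X) = mu(P) = sum of positive atom values = 13.22
Step 3: mu-(X) = -mu(N) = sum of |negative atom values| = 3.4
Step 4: |mu|(X) = mu+(X) + mu-(X) = 13.22 + 3.4 = 16.62


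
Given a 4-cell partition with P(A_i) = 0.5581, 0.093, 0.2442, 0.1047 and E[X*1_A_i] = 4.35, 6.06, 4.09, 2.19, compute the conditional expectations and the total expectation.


For each cell A_i: E[X|A_i] = E[X*1_A_i] / P(A_i)
Step 1: E[X|A_1] = 4.35 / 0.5581 = 7.794302
Step 2: E[X|A_2] = 6.06 / 0.093 = 65.16129
Step 3: E[X|A_3] = 4.09 / 0.2442 = 16.748567
Step 4: E[X|A_4] = 2.19 / 0.1047 = 20.916905
Verification: E[X] = sum E[X*1_A_i] = 4.35 + 6.06 + 4.09 + 2.19 = 16.69


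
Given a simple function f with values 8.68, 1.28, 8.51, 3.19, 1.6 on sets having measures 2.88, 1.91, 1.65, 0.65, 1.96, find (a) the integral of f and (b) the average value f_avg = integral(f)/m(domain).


Step 1: Integral = sum(value_i * measure_i)
= 8.68*2.88 + 1.28*1.91 + 8.51*1.65 + 3.19*0.65 + 1.6*1.96
= 24.9984 + 2.4448 + 14.0415 + 2.0735 + 3.136
= 46.6942
Step 2: Total measure of domain = 2.88 + 1.91 + 1.65 + 0.65 + 1.96 = 9.05
Step 3: Average value = 46.6942 / 9.05 = 5.15958


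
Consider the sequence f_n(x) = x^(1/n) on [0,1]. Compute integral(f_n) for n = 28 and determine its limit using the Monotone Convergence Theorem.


At n = 28: f_28(x) = x^(1/28).
Step 1: integral(x^(1/28), 0, 1) = [x^(1/28+1) / (1/28+1)] from 0 to 1
     = 1 / (1/28 + 1) = 1 / ((28+1)/28) = 28/(28+1)
     = 28/29 = 0.965517
Step 2: As n -> infinity, f_n(x) = x^(1/n) -> 1 for x in (0,1], and f_n is increasing in n.
By MCT, lim_n integral(f_n) = integral(lim_n f_n) = integral(1, 0, 1) = 1.
Step 3: Verify convergence: 28/29 = 0.965517 -> 1


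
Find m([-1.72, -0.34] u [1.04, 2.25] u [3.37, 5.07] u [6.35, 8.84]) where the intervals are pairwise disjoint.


For pairwise disjoint intervals, m(union) = sum of lengths.
= (-0.34 - -1.72) + (2.25 - 1.04) + (5.07 - 3.37) + (8.84 - 6.35)
= 1.38 + 1.21 + 1.7 + 2.49
= 6.78


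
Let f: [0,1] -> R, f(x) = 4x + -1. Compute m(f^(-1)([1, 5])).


f^(-1)([1, 5]) = {x : 1 <= 4x + -1 <= 5}
Solving: (1 - -1)/4 <= x <= (5 - -1)/4
= [0.5, 1.5]
Intersecting with [0,1]: [0.5, 1]
Measure = 1 - 0.5 = 0.5


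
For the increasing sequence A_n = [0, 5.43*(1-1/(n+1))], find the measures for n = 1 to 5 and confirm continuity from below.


By continuity of measure from below: if A_n increases to A, then m(A_n) -> m(A).
Here A = [0, 5.43], so m(A) = 5.43
Step 1: a_1 = 5.43*(1 - 1/2) = 2.715, m(A_1) = 2.715
Step 2: a_2 = 5.43*(1 - 1/3) = 3.62, m(A_2) = 3.62
Step 3: a_3 = 5.43*(1 - 1/4) = 4.0725, m(A_3) = 4.0725
Step 4: a_4 = 5.43*(1 - 1/5) = 4.344, m(A_4) = 4.344
Step 5: a_5 = 5.43*(1 - 1/6) = 4.525, m(A_5) = 4.525
Limit: m(A_n) -> m([0,5.43]) = 5.43


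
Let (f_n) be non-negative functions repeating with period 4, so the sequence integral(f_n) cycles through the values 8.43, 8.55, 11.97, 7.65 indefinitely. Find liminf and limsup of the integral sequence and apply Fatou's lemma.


The sequence (integral(f_n)) is periodic with period 4, repeating the values 8.43, 8.55, 11.97, 7.65 indefinitely.
Step 1: For a periodic sequence, every tail (a_m, a_(m+1), ...) contains all 4 period values infinitely often.
Step 2: Hence inf of every tail = min of the period values = min(8.43, 8.55, 11.97, 7.65) = 7.65.
        liminf_n integral(f_n) = sup over m of (inf of tail from m) = 7.65.
Step 3: Similarly sup of every tail = max of the period values = 11.97.
        limsup_n integral(f_n) = 11.97.
Step 4: Fatou's lemma: integral(liminf_n f_n) <= liminf_n integral(f_n) = 7.65.
        So the integral of the pointwise liminf is at most 7.65.


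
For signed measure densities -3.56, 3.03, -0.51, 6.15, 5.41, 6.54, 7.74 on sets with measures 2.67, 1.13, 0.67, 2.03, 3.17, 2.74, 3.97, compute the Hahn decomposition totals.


Step 1: Compute signed measure on each set:
  Set 1: -3.56 * 2.67 = -9.5052
  Set 2: 3.03 * 1.13 = 3.4239
  Set 3: -0.51 * 0.67 = -0.3417
  Set 4: 6.15 * 2.03 = 12.4845
  Set 5: 5.41 * 3.17 = 17.1497
  Set 6: 6.54 * 2.74 = 17.9196
  Set 7: 7.74 * 3.97 = 30.7278
Step 2: Total signed measure = (-9.5052) + (3.4239) + (-0.3417) + (12.4845) + (17.1497) + (17.9196) + (30.7278)
     = 71.8586
Step 3: Positive part mu+(X) = sum of positive contributions = 81.7055
Step 4: Negative part mu-(X) = |sum of negative contributions| = 9.8469


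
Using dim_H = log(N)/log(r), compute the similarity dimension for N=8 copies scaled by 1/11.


For a self-similar set with N copies scaled by 1/r:
dim_H = log(N)/log(r) = log(8)/log(11)
= 2.079442/2.397895
= 0.867194


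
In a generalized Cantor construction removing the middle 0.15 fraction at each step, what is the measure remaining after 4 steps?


Step 1: At each step, fraction remaining = 1 - 0.15 = 0.85
Step 2: After 4 steps, measure = (0.85)^4
Step 3: Computing the power step by step:
  After step 1: 0.85
  After step 2: 0.7225
  After step 3: 0.614125
  After step 4: 0.522006
Result = 0.522006


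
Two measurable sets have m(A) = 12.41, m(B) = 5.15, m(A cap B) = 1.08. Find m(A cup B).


By inclusion-exclusion: m(A u B) = m(A) + m(B) - m(A n B)
= 12.41 + 5.15 - 1.08
= 16.48


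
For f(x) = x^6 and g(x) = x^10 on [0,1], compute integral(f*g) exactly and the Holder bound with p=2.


Step 1: Exact integral of f*g = integral(x^16, 0, 1) = 1/17
     = 0.058824
Step 2: Holder bound with p=2, q=2:
  ||f||_p = (integral x^12 dx)^(1/2) = (1/13)^(1/2) = 0.27735
  ||g||_q = (integral x^20 dx)^(1/2) = (1/21)^(1/2) = 0.218218
Step 3: Holder bound = ||f||_p * ||g||_q = 0.27735 * 0.218218 = 0.060523
Verification: 0.058824 <= 0.060523 (Holder holds)


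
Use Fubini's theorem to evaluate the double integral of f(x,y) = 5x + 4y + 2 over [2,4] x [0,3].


By Fubini, integrate in x first, then y.
Step 1: Fix y, integrate over x in [2,4]:
  integral(5x + 4y + 2, x=2..4)
  = 5*(4^2 - 2^2)/2 + (4y + 2)*(4 - 2)
  = 30 + (4y + 2)*2
  = 30 + 8y + 4
  = 34 + 8y
Step 2: Integrate over y in [0,3]:
  integral(34 + 8y, y=0..3)
  = 34*3 + 8*(3^2 - 0^2)/2
  = 102 + 36
  = 138


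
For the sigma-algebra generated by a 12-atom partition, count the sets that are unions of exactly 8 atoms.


Each element of F is a union of some subset of the 12 atoms.
Elements that are unions of exactly 8 atoms correspond to 8-element subsets of the 12 atoms.
Count = C(12, 8) = 12! / (8! * 4!) = 495.


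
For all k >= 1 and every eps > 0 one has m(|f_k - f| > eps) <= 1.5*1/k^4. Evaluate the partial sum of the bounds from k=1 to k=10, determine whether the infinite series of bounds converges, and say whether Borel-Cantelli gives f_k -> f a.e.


Step 1: List the terms 1.5*1/k^4 for k = 1 to 10:
  k=1: 1.5
  k=2: 0.09375
  k=3: 0.018519
  k=4: 0.005859
  k=5: 0.0024
  k=6: 0.001157
  k=7: 6.247397e-04
  k=8: 3.662109e-04
  k=9: 2.286237e-04
  k=10: 1.500000e-04
Step 2: Partial sum = 1.5 + 0.09375 + 0.018519 + 0.005859 + 0.0024 + 0.001157 + 6.247397e-04 + 3.662109e-04 + 2.286237e-04 + 1.500000e-04
     = 1.623055
Step 3: The full series sum_(k>=1) 1.5*1/k^4 converges (p-series with p = 4 > 1; a constant multiple of a convergent series converges).
Step 4: Fix eps > 0. Since sum_k m(|f_k - f| > eps) < infinity, the Borel-Cantelli lemma gives
        m(limsup_k {|f_k - f| > eps}) = 0, i.e. for a.e. x, |f_k(x) - f(x)| <= eps for all large k.
        Applying this with eps = 1/j for j = 1, 2, ... and intersecting the countably many full-measure sets,
        for a.e. x we get limsup_k |f_k(x) - f(x)| <= 1/j for every j, hence f_k -> f almost everywhere.
Conclusion: series converges; Borel-Cantelli yields f_k -> f a.e.


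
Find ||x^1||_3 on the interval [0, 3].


Step 1: ||f||_3 = (integral_0^3 |x^1|^3 dx)^(1/3)
     = (integral_0^3 x^3 dx)^(1/3)
Step 2: integral_0^3 x^3 dx = [x^4/(4)] from 0 to 3 = 3^4/4
     = 81/4 = 20.25
Step 3: ||f||_3 = (20.25)^(1/3) = 2.725681


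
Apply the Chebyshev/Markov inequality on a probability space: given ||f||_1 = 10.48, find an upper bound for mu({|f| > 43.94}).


Chebyshev/Markov inequality: mu(|f| > eps) <= (||f||_p / eps)^p
Step 1: ||f||_1 / eps = 10.48 / 43.94 = 0.238507
Step 2: Raise to power p = 1:
  (0.238507)^1 = 0.238507
Step 3: Therefore mu(|f| > 43.94) <= 0.238507


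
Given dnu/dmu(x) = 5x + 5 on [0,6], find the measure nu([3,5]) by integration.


nu(A) = integral_A (dnu/dmu) dmu = integral_3^5 (5x + 5) dx
Step 1: Antiderivative F(x) = (5/2)x^2 + 5x
Step 2: F(5) = (5/2)*5^2 + 5*5 = 62.5 + 25 = 87.5
Step 3: F(3) = (5/2)*3^2 + 5*3 = 22.5 + 15 = 37.5
Step 4: nu([3,5]) = F(5) - F(3) = 87.5 - 37.5 = 50


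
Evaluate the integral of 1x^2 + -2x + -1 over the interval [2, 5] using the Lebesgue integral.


The Lebesgue integral of a Riemann-integrable function agrees with the Riemann integral.
Antiderivative F(x) = (1/3)x^3 + (-2/2)x^2 + -1x
F(5) = (1/3)*5^3 + (-2/2)*5^2 + -1*5
     = (1/3)*125 + (-2/2)*25 + -1*5
     = 41.666667 + -25 + -5
     = 11.666667
F(2) = -3.333333
Integral = F(5) - F(2) = 11.666667 - -3.333333 = 15


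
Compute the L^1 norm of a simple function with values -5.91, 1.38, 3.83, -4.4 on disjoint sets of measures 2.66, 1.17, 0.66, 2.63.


Step 1: Compute |f_i|^1 for each value:
  |-5.91|^1 = 5.91
  |1.38|^1 = 1.38
  |3.83|^1 = 3.83
  |-4.4|^1 = 4.4
Step 2: Multiply by measures and sum:
  5.91 * 2.66 = 15.7206
  1.38 * 1.17 = 1.6146
  3.83 * 0.66 = 2.5278
  4.4 * 2.63 = 11.572
Sum = 15.7206 + 1.6146 + 2.5278 + 11.572 = 31.435
Step 3: Take the p-th root:
||f||_1 = (31.435)^(1/1) = 31.435


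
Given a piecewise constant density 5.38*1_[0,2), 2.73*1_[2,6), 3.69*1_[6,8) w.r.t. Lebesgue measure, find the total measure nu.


Integrate each piece of the Radon-Nikodym derivative:
Step 1: integral_0^2 5.38 dx = 5.38*(2-0) = 5.38*2 = 10.76
Step 2: integral_2^6 2.73 dx = 2.73*(6-2) = 2.73*4 = 10.92
Step 3: integral_6^8 3.69 dx = 3.69*(8-6) = 3.69*2 = 7.38
Total: 10.76 + 10.92 + 7.38 = 29.06
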